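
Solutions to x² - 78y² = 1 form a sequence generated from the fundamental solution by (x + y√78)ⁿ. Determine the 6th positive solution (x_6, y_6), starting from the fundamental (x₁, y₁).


Step 1: Find the fundamental solution (x₁, y₁) of x² - 78y² = 1.
  Expand √78 as a continued fraction. a₀ = ⌊√78⌋ = 8; iterate m_{k+1} = d_k·a_k − m_k, d_{k+1} = (78 − m_{k+1}²)/d_k, a_{k+1} = ⌊(a₀ + m_{k+1})/d_{k+1}⌋ (starting m₀ = 0, d₀ = 1), with convergents p_k = a_k·p_{k-1} + p_{k-2}, q_k = a_k·q_{k-1} + q_{k-2} (p₋₁ = 1, q₋₁ = 0):
  k = 0: a₀ = 8; p₀/q₀ = 8/1; p₀² − 78·q₀² = 64 − 78 = -14.
  k = 1: m = 8, d = 14, a = ⌊(8 + 8)/14⌋ = 1; p/q = (1·8 + 1)/(1·1 + 0) = 9/1; p² − 78·q² = 81 − 78 = 3.
  k = 2: m = 6, d = 3, a = ⌊(8 + 6)/3⌋ = 4; p/q = (4·9 + 8)/(4·1 + 1) = 44/5; p² − 78·q² = 1936 − 1950 = -14.
  k = 3: m = 6, d = 14, a = ⌊(8 + 6)/14⌋ = 1; p/q = (1·44 + 9)/(1·5 + 1) = 53/6; p² − 78·q² = 2809 − 2808 = 1.
  The first convergent with p² − 78·q² = 1 gives the fundamental solution (x₁, y₁) = (53, 6).
Step 2: Apply the recurrence (x_{n+1}, y_{n+1}) = (x₁x_n + 78y₁y_n, x₁y_n + y₁x_n) repeatedly.
  From (x_1, y_1) = (53, 6): x_2 = 53·53 + 78·6·6 = 5617; y_2 = 53·6 + 6·53 = 636.
  From (x_2, y_2) = (5617, 636): x_3 = 53·5617 + 78·6·636 = 595349; y_3 = 53·636 + 6·5617 = 67410.
  From (x_3, y_3) = (595349, 67410): x_4 = 53·595349 + 78·6·67410 = 63101377; y_4 = 53·67410 + 6·595349 = 7144824.
  From (x_4, y_4) = (63101377, 7144824): x_5 = 53·63101377 + 78·6·7144824 = 6688150613; y_5 = 53·7144824 + 6·63101377 = 757283934.
  From (x_5, y_5) = (6688150613, 757283934): x_6 = 53·6688150613 + 78·6·757283934 = 708880863601; y_6 = 53·757283934 + 6·6688150613 = 80264952180.
Step 3: Verify x_6² - 78·y_6² = 502512078779699566687201 - 502512078779699566687200 = 1 (should be 1). ✓

(x_1, y_1) = (53, 6); (x_6, y_6) = (708880863601, 80264952180).


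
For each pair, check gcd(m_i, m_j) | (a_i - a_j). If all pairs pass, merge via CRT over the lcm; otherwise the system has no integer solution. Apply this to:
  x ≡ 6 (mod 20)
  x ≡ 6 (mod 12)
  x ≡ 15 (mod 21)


Moduli 20, 12, 21 are not pairwise coprime, so CRT works modulo lcm(m_i) when all pairwise compatibility conditions hold.
Pairwise compatibility: gcd(m_i, m_j) must divide a_i - a_j for every pair.
Merge one congruence at a time:
  Start: x ≡ 6 (mod 20).
  Combine with x ≡ 6 (mod 12): gcd(20, 12) = 4; 6 - 6 = 0, which IS divisible by 4, so compatible.
    Write x = 6 + 20·t and substitute into x ≡ 6 (mod 12): 20·t ≡ 6 − 6 = 0 (mod 12).
    Divide the congruence (and modulus) by g = 4: 5·t ≡ 0 (mod 3).
    Reduce coefficients mod 3: 2·t ≡ 0 (mod 3).
    The inverse of 2 mod 3 is 2 (since 2·2 = 4 = 1·3 + 1), so t ≡ 2·0 = 0 ≡ 0 (mod 3).
    Then x = 6 + 20·0 = 6, valid modulo lcm(20, 12) = 60: x ≡ 6 (mod 60).
  Combine with x ≡ 15 (mod 21): gcd(60, 21) = 3; 15 - 6 = 9, which IS divisible by 3, so compatible.
    Write x = 6 + 60·t and substitute into x ≡ 15 (mod 21): 60·t ≡ 15 − 6 = 9 (mod 21).
    Divide the congruence (and modulus) by g = 3: 20·t ≡ 3 (mod 7).
    Reduce coefficients mod 7: 6·t ≡ 3 (mod 7).
    The inverse of 6 mod 7 is 6 (since 6·6 = 36 = 5·7 + 1), so t ≡ 6·3 = 18 ≡ 4 (mod 7).
    Then x = 6 + 60·4 = 246, valid modulo lcm(60, 21) = 420: x ≡ 246 (mod 420).
Verify: 246 mod 20 = 6, 246 mod 12 = 6, 246 mod 21 = 15.

x ≡ 246 (mod 420).


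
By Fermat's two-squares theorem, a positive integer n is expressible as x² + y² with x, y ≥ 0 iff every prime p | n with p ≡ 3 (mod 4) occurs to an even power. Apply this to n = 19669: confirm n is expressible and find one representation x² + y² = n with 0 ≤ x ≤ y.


Step 1: Factor n = 19669 = 13 · 17 · 89.
Step 2: Check the mod-4 condition on each prime factor: 13 ≡ 1 (mod 4), exponent 1; 17 ≡ 1 (mod 4), exponent 1; 89 ≡ 1 (mod 4), exponent 1.
All primes ≡ 3 (mod 4) appear to even exponent (or don't appear), so by the two-squares theorem n IS expressible as a sum of two squares.
Step 3: Build a representation. Here n = 13 · 17 · 89 is a product of primes ≡ 1 (mod 4). Each prime p ≡ 1 (mod 4) is itself a sum of two squares; find a² by testing p − a² for a perfect square:
  13: 13 − 1² = 12, 13 − 2² = 9 = 3² ⇒ 13 = 2² + 3².
  17: 17 − 1² = 16 = 4² ⇒ 17 = 1² + 4².
  89: 89 − 1² = 88, 89 − 2² = 85, 89 − 3² = 80, 89 − 4² = 73, 89 − 5² = 64 = 8² ⇒ 89 = 5² + 8².
  Combine using the Brahmagupta–Fibonacci identity (a² + b²)(c² + d²) = (ac − bd)² + (ad + bc)² = (ac + bd)² + (ad − bc)²:
  13 · 17 = 221: from (2² + 3²)(1² + 4²), take (2·1 − 3·4, 2·4 + 3·1) = (2 − 12, 8 + 3) = (-10, 11); dropping signs (only squares matter) gives (10, 11); check 10² + 11² = 100 + 121 = 221 ✓.
  221 · 89 = 19669: from (10² + 11²)(5² + 8²), take (10·5 − 11·8, 10·8 + 11·5) = (50 − 88, 80 + 55) = (-38, 135); dropping signs (only squares matter) gives (38, 135); check 38² + 135² = 1444 + 18225 = 19669 ✓.
Step 4: Order so x ≤ y and verify: 38² + 135² = 1444 + 18225 = 19669 = n. ✓

n = 19669 = 38² + 135² (one valid representation with x ≤ y).


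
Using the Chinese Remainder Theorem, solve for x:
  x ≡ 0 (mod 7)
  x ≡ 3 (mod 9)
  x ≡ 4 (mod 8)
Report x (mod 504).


Moduli 7, 9, 8 are pairwise coprime; by CRT there is a unique solution modulo M = 7 · 9 · 8 = 504.
Solve pairwise, accumulating the modulus:
  Start with x ≡ 0 (mod 7).
  Combine with x ≡ 3 (mod 9): since gcd(7, 9) = 1, we get a unique residue mod 63.
    Write x = 0 + 7·t and substitute into x ≡ 3 (mod 9): 7·t ≡ 3 − 0 = 3 (mod 9).
    The inverse of 7 mod 9 is 4 (since 7·4 = 28 = 3·9 + 1), so t ≡ 4·3 = 12 ≡ 3 (mod 9).
    Then x = 0 + 7·3 = 21, valid modulo lcm(7, 9) = 63: x ≡ 21 (mod 63).
  Combine with x ≡ 4 (mod 8): since gcd(63, 8) = 1, we get a unique residue mod 504.
    Write x = 21 + 63·t and substitute into x ≡ 4 (mod 8): 63·t ≡ 4 − 21 = -17 (mod 8).
    Reduce coefficients mod 8: 7·t ≡ 7 (mod 8).
    The inverse of 7 mod 8 is 7 (since 7·7 = 49 = 6·8 + 1), so t ≡ 7·7 = 49 ≡ 1 (mod 8).
    Then x = 21 + 63·1 = 84, valid modulo lcm(63, 8) = 504: x ≡ 84 (mod 504).
Verify: 84 mod 7 = 0 ✓, 84 mod 9 = 3 ✓, 84 mod 8 = 4 ✓.

x ≡ 84 (mod 504).


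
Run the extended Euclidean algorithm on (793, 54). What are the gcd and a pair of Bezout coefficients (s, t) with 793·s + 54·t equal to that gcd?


Euclidean algorithm on (793, 54) — divide until remainder is 0:
  793 = 14 · 54 + 37
  54 = 1 · 37 + 17
  37 = 2 · 17 + 3
  17 = 5 · 3 + 2
  3 = 1 · 2 + 1
  2 = 2 · 1 + 0
gcd(793, 54) = 1.
Track Bezout coefficients alongside the remainders: start with r₀ = 793 = a·1 + b·0 (s = 1, t = 0) and r₁ = 54 = a·0 + b·1 (s = 0, t = 1); each new remainder r_{k+1} = r_{k-1} − q_k·r_k inherits s_{k+1} = s_{k-1} − q_k·s_k, t_{k+1} = t_{k-1} − q_k·t_k, so r_k = a·s_k + b·t_k at every step:
  q = 14: r = 37, s = 1 − 14·0 = 1, t = 0 − 14·1 = -14  (check: 793·1 + 54·(-14) = 37)
  q = 1: r = 17, s = 0 − 1·1 = -1, t = 1 − 1·(-14) = 15  (check: 793·(-1) + 54·15 = 17)
  q = 2: r = 3, s = 1 − 2·(-1) = 3, t = -14 − 2·15 = -44  (check: 793·3 + 54·(-44) = 3)
  q = 5: r = 2, s = -1 − 5·3 = -16, t = 15 − 5·(-44) = 235  (check: 793·(-16) + 54·235 = 2)
  q = 1: r = 1, s = 3 − 1·(-16) = 19, t = -44 − 1·235 = -279  (check: 793·19 + 54·(-279) = 1)
The row with r = 1 (the gcd) gives the Bezout coefficients s = 19, t = -279.
Result: 793 · (19) + 54 · (-279) = 1.

gcd(793, 54) = 1; s = 19, t = -279 (check: 793·19 + 54·(-279) = 1).


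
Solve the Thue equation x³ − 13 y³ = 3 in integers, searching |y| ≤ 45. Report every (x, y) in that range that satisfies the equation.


The equation is x³ - 13y³ = 3. For fixed y, x³ = 13·y³ + 3, so a solution requires the RHS to be a perfect cube.
Strategy: iterate y from -45 to 45, compute RHS = 13·y³ + 3, and check whether it is a (positive or negative) perfect cube.
Check small values of y:
  y = 0: RHS = 3 is not a perfect cube.
  y = 1: RHS = 16 is not a perfect cube.
  y = -1: RHS = -10 is not a perfect cube.
  y = 2: RHS = 107 is not a perfect cube.
  y = -2: RHS = -101 is not a perfect cube.
  y = 3: RHS = 354 is not a perfect cube.
  y = -3: RHS = -348 is not a perfect cube.
Continuing the search up to |y| = 45 finds no solutions either.
No (x, y) in the scanned range satisfies the equation.

No integer solutions with |y| ≤ 45.


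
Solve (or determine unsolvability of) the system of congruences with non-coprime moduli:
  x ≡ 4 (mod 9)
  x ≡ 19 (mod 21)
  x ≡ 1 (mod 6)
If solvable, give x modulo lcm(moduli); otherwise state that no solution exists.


Moduli 9, 21, 6 are not pairwise coprime, so CRT works modulo lcm(m_i) when all pairwise compatibility conditions hold.
Pairwise compatibility: gcd(m_i, m_j) must divide a_i - a_j for every pair.
Merge one congruence at a time:
  Start: x ≡ 4 (mod 9).
  Combine with x ≡ 19 (mod 21): gcd(9, 21) = 3; 19 - 4 = 15, which IS divisible by 3, so compatible.
    Write x = 4 + 9·t and substitute into x ≡ 19 (mod 21): 9·t ≡ 19 − 4 = 15 (mod 21).
    Divide the congruence (and modulus) by g = 3: 3·t ≡ 5 (mod 7).
    The inverse of 3 mod 7 is 5 (since 3·5 = 15 = 2·7 + 1), so t ≡ 5·5 = 25 ≡ 4 (mod 7).
    Then x = 4 + 9·4 = 40, valid modulo lcm(9, 21) = 63: x ≡ 40 (mod 63).
  Combine with x ≡ 1 (mod 6): gcd(63, 6) = 3; 1 - 40 = -39, which IS divisible by 3, so compatible.
    Write x = 40 + 63·t and substitute into x ≡ 1 (mod 6): 63·t ≡ 1 − 40 = -39 (mod 6).
    Divide the congruence (and modulus) by g = 3: 21·t ≡ -13 (mod 2).
    Reduce coefficients mod 2: 1·t ≡ 1 (mod 2).
    So t ≡ 1 (mod 2).
    Then x = 40 + 63·1 = 103, valid modulo lcm(63, 6) = 126: x ≡ 103 (mod 126).
Verify: 103 mod 9 = 4, 103 mod 21 = 19, 103 mod 6 = 1.

x ≡ 103 (mod 126).


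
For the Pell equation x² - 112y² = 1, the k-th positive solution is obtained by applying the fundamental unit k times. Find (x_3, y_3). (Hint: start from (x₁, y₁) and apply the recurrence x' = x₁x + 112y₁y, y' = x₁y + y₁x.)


Step 1: Find the fundamental solution (x₁, y₁) of x² - 112y² = 1.
  Expand √112 as a continued fraction. a₀ = ⌊√112⌋ = 10; iterate m_{k+1} = d_k·a_k − m_k, d_{k+1} = (112 − m_{k+1}²)/d_k, a_{k+1} = ⌊(a₀ + m_{k+1})/d_{k+1}⌋ (starting m₀ = 0, d₀ = 1), with convergents p_k = a_k·p_{k-1} + p_{k-2}, q_k = a_k·q_{k-1} + q_{k-2} (p₋₁ = 1, q₋₁ = 0):
  k = 0: a₀ = 10; p₀/q₀ = 10/1; p₀² − 112·q₀² = 100 − 112 = -12.
  k = 1: m = 10, d = 12, a = ⌊(10 + 10)/12⌋ = 1; p/q = (1·10 + 1)/(1·1 + 0) = 11/1; p² − 112·q² = 121 − 112 = 9.
  k = 2: m = 2, d = 9, a = ⌊(10 + 2)/9⌋ = 1; p/q = (1·11 + 10)/(1·1 + 1) = 21/2; p² − 112·q² = 441 − 448 = -7.
  k = 3: m = 7, d = 7, a = ⌊(10 + 7)/7⌋ = 2; p/q = (2·21 + 11)/(2·2 + 1) = 53/5; p² − 112·q² = 2809 − 2800 = 9.
  k = 4: m = 7, d = 9, a = ⌊(10 + 7)/9⌋ = 1; p/q = (1·53 + 21)/(1·5 + 2) = 74/7; p² − 112·q² = 5476 − 5488 = -12.
  k = 5: m = 2, d = 12, a = ⌊(10 + 2)/12⌋ = 1; p/q = (1·74 + 53)/(1·7 + 5) = 127/12; p² − 112·q² = 16129 − 16128 = 1.
  The first convergent with p² − 112·q² = 1 gives the fundamental solution (x₁, y₁) = (127, 12).
Step 2: Apply the recurrence (x_{n+1}, y_{n+1}) = (x₁x_n + 112y₁y_n, x₁y_n + y₁x_n) repeatedly.
  From (x_1, y_1) = (127, 12): x_2 = 127·127 + 112·12·12 = 32257; y_2 = 127·12 + 12·127 = 3048.
  From (x_2, y_2) = (32257, 3048): x_3 = 127·32257 + 112·12·3048 = 8193151; y_3 = 127·3048 + 12·32257 = 774180.
Step 3: Verify x_3² - 112·y_3² = 67127723308801 - 67127723308800 = 1 (should be 1). ✓

(x_1, y_1) = (127, 12); (x_3, y_3) = (8193151, 774180).


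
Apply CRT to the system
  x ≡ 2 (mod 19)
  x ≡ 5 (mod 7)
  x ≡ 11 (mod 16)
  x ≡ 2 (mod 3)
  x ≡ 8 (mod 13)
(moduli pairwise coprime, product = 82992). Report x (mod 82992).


Product of moduli M = 19 · 7 · 16 · 3 · 13 = 82992.
Merge one congruence at a time:
  Start: x ≡ 2 (mod 19).
  Combine with x ≡ 5 (mod 7); new modulus lcm = 133.
    Write x = 2 + 19·t and substitute into x ≡ 5 (mod 7): 19·t ≡ 5 − 2 = 3 (mod 7).
    Reduce coefficients mod 7: 5·t ≡ 3 (mod 7).
    The inverse of 5 mod 7 is 3 (since 5·3 = 15 = 2·7 + 1), so t ≡ 3·3 = 9 ≡ 2 (mod 7).
    Then x = 2 + 19·2 = 40, valid modulo lcm(19, 7) = 133: x ≡ 40 (mod 133).
  Combine with x ≡ 11 (mod 16); new modulus lcm = 2128.
    Write x = 40 + 133·t and substitute into x ≡ 11 (mod 16): 133·t ≡ 11 − 40 = -29 (mod 16).
    Reduce coefficients mod 16: 5·t ≡ 3 (mod 16).
    The inverse of 5 mod 16 is 13 (since 5·13 = 65 = 4·16 + 1), so t ≡ 13·3 = 39 ≡ 7 (mod 16).
    Then x = 40 + 133·7 = 971, valid modulo lcm(133, 16) = 2128: x ≡ 971 (mod 2128).
  Combine with x ≡ 2 (mod 3); new modulus lcm = 6384.
    Write x = 971 + 2128·t and substitute into x ≡ 2 (mod 3): 2128·t ≡ 2 − 971 = -969 (mod 3).
    Reduce coefficients mod 3: 1·t ≡ 0 (mod 3).
    So t ≡ 0 (mod 3).
    Then x = 971 + 2128·0 = 971, valid modulo lcm(2128, 3) = 6384: x ≡ 971 (mod 6384).
  Combine with x ≡ 8 (mod 13); new modulus lcm = 82992.
    Write x = 971 + 6384·t and substitute into x ≡ 8 (mod 13): 6384·t ≡ 8 − 971 = -963 (mod 13).
    Reduce coefficients mod 13: 1·t ≡ 12 (mod 13).
    So t ≡ 12 (mod 13).
    Then x = 971 + 6384·12 = 77579, valid modulo lcm(6384, 13) = 82992: x ≡ 77579 (mod 82992).
Verify against each original: 77579 mod 19 = 2, 77579 mod 7 = 5, 77579 mod 16 = 11, 77579 mod 3 = 2, 77579 mod 13 = 8.

x ≡ 77579 (mod 82992).


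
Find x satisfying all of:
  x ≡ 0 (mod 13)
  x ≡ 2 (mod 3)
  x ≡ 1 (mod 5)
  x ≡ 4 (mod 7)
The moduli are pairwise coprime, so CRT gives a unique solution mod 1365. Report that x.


Product of moduli M = 13 · 3 · 5 · 7 = 1365.
Merge one congruence at a time:
  Start: x ≡ 0 (mod 13).
  Combine with x ≡ 2 (mod 3); new modulus lcm = 39.
    Write x = 0 + 13·t and substitute into x ≡ 2 (mod 3): 13·t ≡ 2 − 0 = 2 (mod 3).
    Reduce coefficients mod 3: 1·t ≡ 2 (mod 3).
    So t ≡ 2 (mod 3).
    Then x = 0 + 13·2 = 26, valid modulo lcm(13, 3) = 39: x ≡ 26 (mod 39).
  Combine with x ≡ 1 (mod 5); new modulus lcm = 195.
    Write x = 26 + 39·t and substitute into x ≡ 1 (mod 5): 39·t ≡ 1 − 26 = -25 (mod 5).
    Reduce coefficients mod 5: 4·t ≡ 0 (mod 5).
    The inverse of 4 mod 5 is 4 (since 4·4 = 16 = 3·5 + 1), so t ≡ 4·0 = 0 ≡ 0 (mod 5).
    Then x = 26 + 39·0 = 26, valid modulo lcm(39, 5) = 195: x ≡ 26 (mod 195).
  Combine with x ≡ 4 (mod 7); new modulus lcm = 1365.
    Write x = 26 + 195·t and substitute into x ≡ 4 (mod 7): 195·t ≡ 4 − 26 = -22 (mod 7).
    Reduce coefficients mod 7: 6·t ≡ 6 (mod 7).
    The inverse of 6 mod 7 is 6 (since 6·6 = 36 = 5·7 + 1), so t ≡ 6·6 = 36 ≡ 1 (mod 7).
    Then x = 26 + 195·1 = 221, valid modulo lcm(195, 7) = 1365: x ≡ 221 (mod 1365).
Verify against each original: 221 mod 13 = 0, 221 mod 3 = 2, 221 mod 5 = 1, 221 mod 7 = 4.

x ≡ 221 (mod 1365).


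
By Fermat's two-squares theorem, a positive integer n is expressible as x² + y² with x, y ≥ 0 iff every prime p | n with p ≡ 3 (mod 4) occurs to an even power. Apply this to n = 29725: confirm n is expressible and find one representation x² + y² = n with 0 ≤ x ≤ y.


Step 1: Factor n = 29725 = 5^2 · 29 · 41.
Step 2: Check the mod-4 condition on each prime factor: 5 ≡ 1 (mod 4), exponent 2; 29 ≡ 1 (mod 4), exponent 1; 41 ≡ 1 (mod 4), exponent 1.
All primes ≡ 3 (mod 4) appear to even exponent (or don't appear), so by the two-squares theorem n IS expressible as a sum of two squares.
Step 3: Build a representation. Group n = k² · m with k = 5 and m = 29 · 41 = 1189 (a product of primes ≡ 1 (mod 4)); a representation of m scales to one of n via (k·x)² + (k·y)² = k²(x² + y²). Each prime p ≡ 1 (mod 4) is itself a sum of two squares; find a² by testing p − a² for a perfect square:
  29: 29 − 1² = 28, 29 − 2² = 25 = 5² ⇒ 29 = 2² + 5².
  41: 41 − 1² = 40, 41 − 2² = 37, 41 − 3² = 32, 41 − 4² = 25 = 5² ⇒ 41 = 4² + 5².
  Combine using the Brahmagupta–Fibonacci identity (a² + b²)(c² + d²) = (ac − bd)² + (ad + bc)² = (ac + bd)² + (ad − bc)²:
  29 · 41 = 1189: from (2² + 5²)(4² + 5²), take (2·4 − 5·5, 2·5 + 5·4) = (8 − 25, 10 + 20) = (-17, 30); dropping signs (only squares matter) gives (17, 30); check 17² + 30² = 289 + 900 = 1189 ✓.
  Scale by k = 5: (5·17, 5·30) = (85, 150).
Step 4: Order so x ≤ y and verify: 85² + 150² = 7225 + 22500 = 29725 = n. ✓

n = 29725 = 85² + 150² (one valid representation with x ≤ y).


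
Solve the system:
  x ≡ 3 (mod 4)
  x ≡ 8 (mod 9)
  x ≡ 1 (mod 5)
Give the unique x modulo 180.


Moduli 4, 9, 5 are pairwise coprime; by CRT there is a unique solution modulo M = 4 · 9 · 5 = 180.
Solve pairwise, accumulating the modulus:
  Start with x ≡ 3 (mod 4).
  Combine with x ≡ 8 (mod 9): since gcd(4, 9) = 1, we get a unique residue mod 36.
    Write x = 3 + 4·t and substitute into x ≡ 8 (mod 9): 4·t ≡ 8 − 3 = 5 (mod 9).
    The inverse of 4 mod 9 is 7 (since 4·7 = 28 = 3·9 + 1), so t ≡ 7·5 = 35 ≡ 8 (mod 9).
    Then x = 3 + 4·8 = 35, valid modulo lcm(4, 9) = 36: x ≡ 35 (mod 36).
  Combine with x ≡ 1 (mod 5): since gcd(36, 5) = 1, we get a unique residue mod 180.
    Write x = 35 + 36·t and substitute into x ≡ 1 (mod 5): 36·t ≡ 1 − 35 = -34 (mod 5).
    Reduce coefficients mod 5: 1·t ≡ 1 (mod 5).
    So t ≡ 1 (mod 5).
    Then x = 35 + 36·1 = 71, valid modulo lcm(36, 5) = 180: x ≡ 71 (mod 180).
Verify: 71 mod 4 = 3 ✓, 71 mod 9 = 8 ✓, 71 mod 5 = 1 ✓.

x ≡ 71 (mod 180).


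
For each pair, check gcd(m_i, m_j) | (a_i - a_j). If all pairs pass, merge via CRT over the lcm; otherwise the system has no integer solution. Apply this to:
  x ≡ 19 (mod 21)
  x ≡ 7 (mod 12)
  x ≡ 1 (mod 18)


Moduli 21, 12, 18 are not pairwise coprime, so CRT works modulo lcm(m_i) when all pairwise compatibility conditions hold.
Pairwise compatibility: gcd(m_i, m_j) must divide a_i - a_j for every pair.
Merge one congruence at a time:
  Start: x ≡ 19 (mod 21).
  Combine with x ≡ 7 (mod 12): gcd(21, 12) = 3; 7 - 19 = -12, which IS divisible by 3, so compatible.
    Write x = 19 + 21·t and substitute into x ≡ 7 (mod 12): 21·t ≡ 7 − 19 = -12 (mod 12).
    Divide the congruence (and modulus) by g = 3: 7·t ≡ -4 (mod 4).
    Reduce coefficients mod 4: 3·t ≡ 0 (mod 4).
    The inverse of 3 mod 4 is 3 (since 3·3 = 9 = 2·4 + 1), so t ≡ 3·0 = 0 ≡ 0 (mod 4).
    Then x = 19 + 21·0 = 19, valid modulo lcm(21, 12) = 84: x ≡ 19 (mod 84).
  Combine with x ≡ 1 (mod 18): gcd(84, 18) = 6; 1 - 19 = -18, which IS divisible by 6, so compatible.
    Write x = 19 + 84·t and substitute into x ≡ 1 (mod 18): 84·t ≡ 1 − 19 = -18 (mod 18).
    Divide the congruence (and modulus) by g = 6: 14·t ≡ -3 (mod 3).
    Reduce coefficients mod 3: 2·t ≡ 0 (mod 3).
    The inverse of 2 mod 3 is 2 (since 2·2 = 4 = 1·3 + 1), so t ≡ 2·0 = 0 ≡ 0 (mod 3).
    Then x = 19 + 84·0 = 19, valid modulo lcm(84, 18) = 252: x ≡ 19 (mod 252).
Verify: 19 mod 21 = 19, 19 mod 12 = 7, 19 mod 18 = 1.

x ≡ 19 (mod 252).


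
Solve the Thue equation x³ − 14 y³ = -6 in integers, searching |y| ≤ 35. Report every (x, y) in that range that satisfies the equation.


The equation is x³ - 14y³ = -6. For fixed y, x³ = 14·y³ − 6, so a solution requires the RHS to be a perfect cube.
Strategy: iterate y from -35 to 35, compute RHS = 14·y³ − 6, and check whether it is a (positive or negative) perfect cube.
Check small values of y:
  y = 0: RHS = -6 is not a perfect cube.
  y = 1: RHS = 8 = (2)³ ⇒ x = 2 works.
  y = -1: RHS = -20 is not a perfect cube.
  y = 2: RHS = 106 is not a perfect cube.
  y = -2: RHS = -118 is not a perfect cube.
  y = 3: RHS = 372 is not a perfect cube.
  y = -3: RHS = -384 is not a perfect cube.
Continuing the search up to |y| = 35 finds no further solutions beyond those listed.
Collected solutions: (2, 1).

Solutions (with |y| ≤ 35): (2, 1).


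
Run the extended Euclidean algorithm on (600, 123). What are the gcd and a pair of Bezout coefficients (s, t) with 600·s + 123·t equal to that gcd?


Euclidean algorithm on (600, 123) — divide until remainder is 0:
  600 = 4 · 123 + 108
  123 = 1 · 108 + 15
  108 = 7 · 15 + 3
  15 = 5 · 3 + 0
gcd(600, 123) = 3.
Track Bezout coefficients alongside the remainders: start with r₀ = 600 = a·1 + b·0 (s = 1, t = 0) and r₁ = 123 = a·0 + b·1 (s = 0, t = 1); each new remainder r_{k+1} = r_{k-1} − q_k·r_k inherits s_{k+1} = s_{k-1} − q_k·s_k, t_{k+1} = t_{k-1} − q_k·t_k, so r_k = a·s_k + b·t_k at every step:
  q = 4: r = 108, s = 1 − 4·0 = 1, t = 0 − 4·1 = -4  (check: 600·1 + 123·(-4) = 108)
  q = 1: r = 15, s = 0 − 1·1 = -1, t = 1 − 1·(-4) = 5  (check: 600·(-1) + 123·5 = 15)
  q = 7: r = 3, s = 1 − 7·(-1) = 8, t = -4 − 7·5 = -39  (check: 600·8 + 123·(-39) = 3)
The row with r = 3 (the gcd) gives the Bezout coefficients s = 8, t = -39.
Result: 600 · (8) + 123 · (-39) = 3.

gcd(600, 123) = 3; s = 8, t = -39 (check: 600·8 + 123·(-39) = 3).


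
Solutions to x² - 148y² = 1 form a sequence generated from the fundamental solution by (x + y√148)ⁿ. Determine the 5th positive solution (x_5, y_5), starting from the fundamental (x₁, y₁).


Step 1: Find the fundamental solution (x₁, y₁) of x² - 148y² = 1.
  Expand √148 as a continued fraction. a₀ = ⌊√148⌋ = 12; iterate m_{k+1} = d_k·a_k − m_k, d_{k+1} = (148 − m_{k+1}²)/d_k, a_{k+1} = ⌊(a₀ + m_{k+1})/d_{k+1}⌋ (starting m₀ = 0, d₀ = 1), with convergents p_k = a_k·p_{k-1} + p_{k-2}, q_k = a_k·q_{k-1} + q_{k-2} (p₋₁ = 1, q₋₁ = 0):
  k = 0: a₀ = 12; p₀/q₀ = 12/1; p₀² − 148·q₀² = 144 − 148 = -4.
  k = 1: m = 12, d = 4, a = ⌊(12 + 12)/4⌋ = 6; p/q = (6·12 + 1)/(6·1 + 0) = 73/6; p² − 148·q² = 5329 − 5328 = 1.
  The first convergent with p² − 148·q² = 1 gives the fundamental solution (x₁, y₁) = (73, 6).
Step 2: Apply the recurrence (x_{n+1}, y_{n+1}) = (x₁x_n + 148y₁y_n, x₁y_n + y₁x_n) repeatedly.
  From (x_1, y_1) = (73, 6): x_2 = 73·73 + 148·6·6 = 10657; y_2 = 73·6 + 6·73 = 876.
  From (x_2, y_2) = (10657, 876): x_3 = 73·10657 + 148·6·876 = 1555849; y_3 = 73·876 + 6·10657 = 127890.
  From (x_3, y_3) = (1555849, 127890): x_4 = 73·1555849 + 148·6·127890 = 227143297; y_4 = 73·127890 + 6·1555849 = 18671064.
  From (x_4, y_4) = (227143297, 18671064): x_5 = 73·227143297 + 148·6·18671064 = 33161365513; y_5 = 73·18671064 + 6·227143297 = 2725847454.
Step 3: Verify x_5² - 148·y_5² = 1099676162686785753169 - 1099676162686785753168 = 1 (should be 1). ✓

(x_1, y_1) = (73, 6); (x_5, y_5) = (33161365513, 2725847454).


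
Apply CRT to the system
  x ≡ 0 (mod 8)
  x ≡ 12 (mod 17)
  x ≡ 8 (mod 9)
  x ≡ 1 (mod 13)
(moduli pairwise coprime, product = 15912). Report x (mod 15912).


Product of moduli M = 8 · 17 · 9 · 13 = 15912.
Merge one congruence at a time:
  Start: x ≡ 0 (mod 8).
  Combine with x ≡ 12 (mod 17); new modulus lcm = 136.
    Write x = 0 + 8·t and substitute into x ≡ 12 (mod 17): 8·t ≡ 12 − 0 = 12 (mod 17).
    The inverse of 8 mod 17 is 15 (since 8·15 = 120 = 7·17 + 1), so t ≡ 15·12 = 180 ≡ 10 (mod 17).
    Then x = 0 + 8·10 = 80, valid modulo lcm(8, 17) = 136: x ≡ 80 (mod 136).
  Combine with x ≡ 8 (mod 9); new modulus lcm = 1224.
    Write x = 80 + 136·t and substitute into x ≡ 8 (mod 9): 136·t ≡ 8 − 80 = -72 (mod 9).
    Reduce coefficients mod 9: 1·t ≡ 0 (mod 9).
    So t ≡ 0 (mod 9).
    Then x = 80 + 136·0 = 80, valid modulo lcm(136, 9) = 1224: x ≡ 80 (mod 1224).
  Combine with x ≡ 1 (mod 13); new modulus lcm = 15912.
    Write x = 80 + 1224·t and substitute into x ≡ 1 (mod 13): 1224·t ≡ 1 − 80 = -79 (mod 13).
    Reduce coefficients mod 13: 2·t ≡ 12 (mod 13).
    The inverse of 2 mod 13 is 7 (since 2·7 = 14 = 1·13 + 1), so t ≡ 7·12 = 84 ≡ 6 (mod 13).
    Then x = 80 + 1224·6 = 7424, valid modulo lcm(1224, 13) = 15912: x ≡ 7424 (mod 15912).
Verify against each original: 7424 mod 8 = 0, 7424 mod 17 = 12, 7424 mod 9 = 8, 7424 mod 13 = 1.

x ≡ 7424 (mod 15912).


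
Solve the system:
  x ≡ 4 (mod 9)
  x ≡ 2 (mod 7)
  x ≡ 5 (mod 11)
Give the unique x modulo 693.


Moduli 9, 7, 11 are pairwise coprime; by CRT there is a unique solution modulo M = 9 · 7 · 11 = 693.
Solve pairwise, accumulating the modulus:
  Start with x ≡ 4 (mod 9).
  Combine with x ≡ 2 (mod 7): since gcd(9, 7) = 1, we get a unique residue mod 63.
    Write x = 4 + 9·t and substitute into x ≡ 2 (mod 7): 9·t ≡ 2 − 4 = -2 (mod 7).
    Reduce coefficients mod 7: 2·t ≡ 5 (mod 7).
    The inverse of 2 mod 7 is 4 (since 2·4 = 8 = 1·7 + 1), so t ≡ 4·5 = 20 ≡ 6 (mod 7).
    Then x = 4 + 9·6 = 58, valid modulo lcm(9, 7) = 63: x ≡ 58 (mod 63).
  Combine with x ≡ 5 (mod 11): since gcd(63, 11) = 1, we get a unique residue mod 693.
    Write x = 58 + 63·t and substitute into x ≡ 5 (mod 11): 63·t ≡ 5 − 58 = -53 (mod 11).
    Reduce coefficients mod 11: 8·t ≡ 2 (mod 11).
    The inverse of 8 mod 11 is 7 (since 8·7 = 56 = 5·11 + 1), so t ≡ 7·2 = 14 ≡ 3 (mod 11).
    Then x = 58 + 63·3 = 247, valid modulo lcm(63, 11) = 693: x ≡ 247 (mod 693).
Verify: 247 mod 9 = 4 ✓, 247 mod 7 = 2 ✓, 247 mod 11 = 5 ✓.

x ≡ 247 (mod 693).


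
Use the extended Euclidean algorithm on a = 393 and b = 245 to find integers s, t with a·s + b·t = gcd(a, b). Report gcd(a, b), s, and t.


Euclidean algorithm on (393, 245) — divide until remainder is 0:
  393 = 1 · 245 + 148
  245 = 1 · 148 + 97
  148 = 1 · 97 + 51
  97 = 1 · 51 + 46
  51 = 1 · 46 + 5
  46 = 9 · 5 + 1
  5 = 5 · 1 + 0
gcd(393, 245) = 1.
Track Bezout coefficients alongside the remainders: start with r₀ = 393 = a·1 + b·0 (s = 1, t = 0) and r₁ = 245 = a·0 + b·1 (s = 0, t = 1); each new remainder r_{k+1} = r_{k-1} − q_k·r_k inherits s_{k+1} = s_{k-1} − q_k·s_k, t_{k+1} = t_{k-1} − q_k·t_k, so r_k = a·s_k + b·t_k at every step:
  q = 1: r = 148, s = 1 − 1·0 = 1, t = 0 − 1·1 = -1  (check: 393·1 + 245·(-1) = 148)
  q = 1: r = 97, s = 0 − 1·1 = -1, t = 1 − 1·(-1) = 2  (check: 393·(-1) + 245·2 = 97)
  q = 1: r = 51, s = 1 − 1·(-1) = 2, t = -1 − 1·2 = -3  (check: 393·2 + 245·(-3) = 51)
  q = 1: r = 46, s = -1 − 1·2 = -3, t = 2 − 1·(-3) = 5  (check: 393·(-3) + 245·5 = 46)
  q = 1: r = 5, s = 2 − 1·(-3) = 5, t = -3 − 1·5 = -8  (check: 393·5 + 245·(-8) = 5)
  q = 9: r = 1, s = -3 − 9·5 = -48, t = 5 − 9·(-8) = 77  (check: 393·(-48) + 245·77 = 1)
The row with r = 1 (the gcd) gives the Bezout coefficients s = -48, t = 77.
Result: 393 · (-48) + 245 · (77) = 1.

gcd(393, 245) = 1; s = -48, t = 77 (check: 393·(-48) + 245·77 = 1).


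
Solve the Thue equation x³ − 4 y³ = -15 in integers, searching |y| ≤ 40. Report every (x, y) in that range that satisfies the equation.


The equation is x³ - 4y³ = -15. For fixed y, x³ = 4·y³ − 15, so a solution requires the RHS to be a perfect cube.
Strategy: iterate y from -40 to 40, compute RHS = 4·y³ − 15, and check whether it is a (positive or negative) perfect cube.
Check small values of y:
  y = 0: RHS = -15 is not a perfect cube.
  y = 1: RHS = -11 is not a perfect cube.
  y = -1: RHS = -19 is not a perfect cube.
  y = 2: RHS = 17 is not a perfect cube.
  y = -2: RHS = -47 is not a perfect cube.
  y = 3: RHS = 93 is not a perfect cube.
  y = -3: RHS = -123 is not a perfect cube.
Continuing the search up to |y| = 40 finds no solutions either.
No (x, y) in the scanned range satisfies the equation.

No integer solutions with |y| ≤ 40.


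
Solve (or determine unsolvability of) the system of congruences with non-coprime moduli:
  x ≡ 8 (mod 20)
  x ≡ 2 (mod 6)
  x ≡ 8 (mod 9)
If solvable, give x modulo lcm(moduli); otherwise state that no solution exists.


Moduli 20, 6, 9 are not pairwise coprime, so CRT works modulo lcm(m_i) when all pairwise compatibility conditions hold.
Pairwise compatibility: gcd(m_i, m_j) must divide a_i - a_j for every pair.
Merge one congruence at a time:
  Start: x ≡ 8 (mod 20).
  Combine with x ≡ 2 (mod 6): gcd(20, 6) = 2; 2 - 8 = -6, which IS divisible by 2, so compatible.
    Write x = 8 + 20·t and substitute into x ≡ 2 (mod 6): 20·t ≡ 2 − 8 = -6 (mod 6).
    Divide the congruence (and modulus) by g = 2: 10·t ≡ -3 (mod 3).
    Reduce coefficients mod 3: 1·t ≡ 0 (mod 3).
    So t ≡ 0 (mod 3).
    Then x = 8 + 20·0 = 8, valid modulo lcm(20, 6) = 60: x ≡ 8 (mod 60).
  Combine with x ≡ 8 (mod 9): gcd(60, 9) = 3; 8 - 8 = 0, which IS divisible by 3, so compatible.
    Write x = 8 + 60·t and substitute into x ≡ 8 (mod 9): 60·t ≡ 8 − 8 = 0 (mod 9).
    Divide the congruence (and modulus) by g = 3: 20·t ≡ 0 (mod 3).
    Reduce coefficients mod 3: 2·t ≡ 0 (mod 3).
    The inverse of 2 mod 3 is 2 (since 2·2 = 4 = 1·3 + 1), so t ≡ 2·0 = 0 ≡ 0 (mod 3).
    Then x = 8 + 60·0 = 8, valid modulo lcm(60, 9) = 180: x ≡ 8 (mod 180).
Verify: 8 mod 20 = 8, 8 mod 6 = 2, 8 mod 9 = 8.

x ≡ 8 (mod 180).


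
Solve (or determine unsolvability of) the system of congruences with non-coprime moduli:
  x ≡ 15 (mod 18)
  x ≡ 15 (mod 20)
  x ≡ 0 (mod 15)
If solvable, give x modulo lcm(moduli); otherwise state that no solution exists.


Moduli 18, 20, 15 are not pairwise coprime, so CRT works modulo lcm(m_i) when all pairwise compatibility conditions hold.
Pairwise compatibility: gcd(m_i, m_j) must divide a_i - a_j for every pair.
Merge one congruence at a time:
  Start: x ≡ 15 (mod 18).
  Combine with x ≡ 15 (mod 20): gcd(18, 20) = 2; 15 - 15 = 0, which IS divisible by 2, so compatible.
    Write x = 15 + 18·t and substitute into x ≡ 15 (mod 20): 18·t ≡ 15 − 15 = 0 (mod 20).
    Divide the congruence (and modulus) by g = 2: 9·t ≡ 0 (mod 10).
    The inverse of 9 mod 10 is 9 (since 9·9 = 81 = 8·10 + 1), so t ≡ 9·0 = 0 ≡ 0 (mod 10).
    Then x = 15 + 18·0 = 15, valid modulo lcm(18, 20) = 180: x ≡ 15 (mod 180).
  Combine with x ≡ 0 (mod 15): gcd(180, 15) = 15; 0 - 15 = -15, which IS divisible by 15, so compatible.
    Write x = 15 + 180·t and substitute into x ≡ 0 (mod 15): 180·t ≡ 0 − 15 = -15 (mod 15).
    Divide the congruence (and modulus) by g = 15: 12·t ≡ -1 (mod 1).
    Modulo 1 every t works; take t = 0.
    Then x = 15 + 180·0 = 15, valid modulo lcm(180, 15) = 180: x ≡ 15 (mod 180).
Verify: 15 mod 18 = 15, 15 mod 20 = 15, 15 mod 15 = 0.

x ≡ 15 (mod 180).


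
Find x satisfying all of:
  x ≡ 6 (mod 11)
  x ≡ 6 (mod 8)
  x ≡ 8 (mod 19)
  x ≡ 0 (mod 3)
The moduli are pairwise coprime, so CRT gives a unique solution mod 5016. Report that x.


Product of moduli M = 11 · 8 · 19 · 3 = 5016.
Merge one congruence at a time:
  Start: x ≡ 6 (mod 11).
  Combine with x ≡ 6 (mod 8); new modulus lcm = 88.
    Write x = 6 + 11·t and substitute into x ≡ 6 (mod 8): 11·t ≡ 6 − 6 = 0 (mod 8).
    Reduce coefficients mod 8: 3·t ≡ 0 (mod 8).
    The inverse of 3 mod 8 is 3 (since 3·3 = 9 = 1·8 + 1), so t ≡ 3·0 = 0 ≡ 0 (mod 8).
    Then x = 6 + 11·0 = 6, valid modulo lcm(11, 8) = 88: x ≡ 6 (mod 88).
  Combine with x ≡ 8 (mod 19); new modulus lcm = 1672.
    Write x = 6 + 88·t and substitute into x ≡ 8 (mod 19): 88·t ≡ 8 − 6 = 2 (mod 19).
    Reduce coefficients mod 19: 12·t ≡ 2 (mod 19).
    The inverse of 12 mod 19 is 8 (since 12·8 = 96 = 5·19 + 1), so t ≡ 8·2 = 16 ≡ 16 (mod 19).
    Then x = 6 + 88·16 = 1414, valid modulo lcm(88, 19) = 1672: x ≡ 1414 (mod 1672).
  Combine with x ≡ 0 (mod 3); new modulus lcm = 5016.
    Write x = 1414 + 1672·t and substitute into x ≡ 0 (mod 3): 1672·t ≡ 0 − 1414 = -1414 (mod 3).
    Reduce coefficients mod 3: 1·t ≡ 2 (mod 3).
    So t ≡ 2 (mod 3).
    Then x = 1414 + 1672·2 = 4758, valid modulo lcm(1672, 3) = 5016: x ≡ 4758 (mod 5016).
Verify against each original: 4758 mod 11 = 6, 4758 mod 8 = 6, 4758 mod 19 = 8, 4758 mod 3 = 0.

x ≡ 4758 (mod 5016).


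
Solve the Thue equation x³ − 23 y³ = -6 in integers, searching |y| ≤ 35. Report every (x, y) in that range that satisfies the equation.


The equation is x³ - 23y³ = -6. For fixed y, x³ = 23·y³ − 6, so a solution requires the RHS to be a perfect cube.
Strategy: iterate y from -35 to 35, compute RHS = 23·y³ − 6, and check whether it is a (positive or negative) perfect cube.
Check small values of y:
  y = 0: RHS = -6 is not a perfect cube.
  y = 1: RHS = 17 is not a perfect cube.
  y = -1: RHS = -29 is not a perfect cube.
  y = 2: RHS = 178 is not a perfect cube.
  y = -2: RHS = -190 is not a perfect cube.
  y = 3: RHS = 615 is not a perfect cube.
  y = -3: RHS = -627 is not a perfect cube.
Continuing the search up to |y| = 35 finds no solutions either.
No (x, y) in the scanned range satisfies the equation.

No integer solutions with |y| ≤ 35.


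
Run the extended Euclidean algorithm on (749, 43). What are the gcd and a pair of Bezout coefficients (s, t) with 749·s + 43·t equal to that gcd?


Euclidean algorithm on (749, 43) — divide until remainder is 0:
  749 = 17 · 43 + 18
  43 = 2 · 18 + 7
  18 = 2 · 7 + 4
  7 = 1 · 4 + 3
  4 = 1 · 3 + 1
  3 = 3 · 1 + 0
gcd(749, 43) = 1.
Track Bezout coefficients alongside the remainders: start with r₀ = 749 = a·1 + b·0 (s = 1, t = 0) and r₁ = 43 = a·0 + b·1 (s = 0, t = 1); each new remainder r_{k+1} = r_{k-1} − q_k·r_k inherits s_{k+1} = s_{k-1} − q_k·s_k, t_{k+1} = t_{k-1} − q_k·t_k, so r_k = a·s_k + b·t_k at every step:
  q = 17: r = 18, s = 1 − 17·0 = 1, t = 0 − 17·1 = -17  (check: 749·1 + 43·(-17) = 18)
  q = 2: r = 7, s = 0 − 2·1 = -2, t = 1 − 2·(-17) = 35  (check: 749·(-2) + 43·35 = 7)
  q = 2: r = 4, s = 1 − 2·(-2) = 5, t = -17 − 2·35 = -87  (check: 749·5 + 43·(-87) = 4)
  q = 1: r = 3, s = -2 − 1·5 = -7, t = 35 − 1·(-87) = 122  (check: 749·(-7) + 43·122 = 3)
  q = 1: r = 1, s = 5 − 1·(-7) = 12, t = -87 − 1·122 = -209  (check: 749·12 + 43·(-209) = 1)
The row with r = 1 (the gcd) gives the Bezout coefficients s = 12, t = -209.
Result: 749 · (12) + 43 · (-209) = 1.

gcd(749, 43) = 1; s = 12, t = -209 (check: 749·12 + 43·(-209) = 1).


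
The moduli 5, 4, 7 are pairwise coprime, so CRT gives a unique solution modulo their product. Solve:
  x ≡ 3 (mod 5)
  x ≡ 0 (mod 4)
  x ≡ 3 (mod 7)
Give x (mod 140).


Moduli 5, 4, 7 are pairwise coprime; by CRT there is a unique solution modulo M = 5 · 4 · 7 = 140.
Solve pairwise, accumulating the modulus:
  Start with x ≡ 3 (mod 5).
  Combine with x ≡ 0 (mod 4): since gcd(5, 4) = 1, we get a unique residue mod 20.
    Write x = 3 + 5·t and substitute into x ≡ 0 (mod 4): 5·t ≡ 0 − 3 = -3 (mod 4).
    Reduce coefficients mod 4: 1·t ≡ 1 (mod 4).
    So t ≡ 1 (mod 4).
    Then x = 3 + 5·1 = 8, valid modulo lcm(5, 4) = 20: x ≡ 8 (mod 20).
  Combine with x ≡ 3 (mod 7): since gcd(20, 7) = 1, we get a unique residue mod 140.
    Write x = 8 + 20·t and substitute into x ≡ 3 (mod 7): 20·t ≡ 3 − 8 = -5 (mod 7).
    Reduce coefficients mod 7: 6·t ≡ 2 (mod 7).
    The inverse of 6 mod 7 is 6 (since 6·6 = 36 = 5·7 + 1), so t ≡ 6·2 = 12 ≡ 5 (mod 7).
    Then x = 8 + 20·5 = 108, valid modulo lcm(20, 7) = 140: x ≡ 108 (mod 140).
Verify: 108 mod 5 = 3 ✓, 108 mod 4 = 0 ✓, 108 mod 7 = 3 ✓.

x ≡ 108 (mod 140).


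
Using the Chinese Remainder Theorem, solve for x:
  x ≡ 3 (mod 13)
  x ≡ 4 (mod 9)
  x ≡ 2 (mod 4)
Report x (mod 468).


Moduli 13, 9, 4 are pairwise coprime; by CRT there is a unique solution modulo M = 13 · 9 · 4 = 468.
Solve pairwise, accumulating the modulus:
  Start with x ≡ 3 (mod 13).
  Combine with x ≡ 4 (mod 9): since gcd(13, 9) = 1, we get a unique residue mod 117.
    Write x = 3 + 13·t and substitute into x ≡ 4 (mod 9): 13·t ≡ 4 − 3 = 1 (mod 9).
    Reduce coefficients mod 9: 4·t ≡ 1 (mod 9).
    The inverse of 4 mod 9 is 7 (since 4·7 = 28 = 3·9 + 1), so t ≡ 7·1 = 7 ≡ 7 (mod 9).
    Then x = 3 + 13·7 = 94, valid modulo lcm(13, 9) = 117: x ≡ 94 (mod 117).
  Combine with x ≡ 2 (mod 4): since gcd(117, 4) = 1, we get a unique residue mod 468.
    Write x = 94 + 117·t and substitute into x ≡ 2 (mod 4): 117·t ≡ 2 − 94 = -92 (mod 4).
    Reduce coefficients mod 4: 1·t ≡ 0 (mod 4).
    So t ≡ 0 (mod 4).
    Then x = 94 + 117·0 = 94, valid modulo lcm(117, 4) = 468: x ≡ 94 (mod 468).
Verify: 94 mod 13 = 3 ✓, 94 mod 9 = 4 ✓, 94 mod 4 = 2 ✓.

x ≡ 94 (mod 468).


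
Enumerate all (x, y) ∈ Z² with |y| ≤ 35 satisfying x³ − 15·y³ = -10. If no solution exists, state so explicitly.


The equation is x³ - 15y³ = -10. For fixed y, x³ = 15·y³ − 10, so a solution requires the RHS to be a perfect cube.
Strategy: iterate y from -35 to 35, compute RHS = 15·y³ − 10, and check whether it is a (positive or negative) perfect cube.
Check small values of y:
  y = 0: RHS = -10 is not a perfect cube.
  y = 1: RHS = 5 is not a perfect cube.
  y = -1: RHS = -25 is not a perfect cube.
  y = 2: RHS = 110 is not a perfect cube.
  y = -2: RHS = -130 is not a perfect cube.
  y = 3: RHS = 395 is not a perfect cube.
  y = -3: RHS = -415 is not a perfect cube.
Continuing the search up to |y| = 35 finds no solutions either.
No (x, y) in the scanned range satisfies the equation.

No integer solutions with |y| ≤ 35.


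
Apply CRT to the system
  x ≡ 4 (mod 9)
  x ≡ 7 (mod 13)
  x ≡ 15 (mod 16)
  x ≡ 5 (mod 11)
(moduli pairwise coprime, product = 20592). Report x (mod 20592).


Product of moduli M = 9 · 13 · 16 · 11 = 20592.
Merge one congruence at a time:
  Start: x ≡ 4 (mod 9).
  Combine with x ≡ 7 (mod 13); new modulus lcm = 117.
    Write x = 4 + 9·t and substitute into x ≡ 7 (mod 13): 9·t ≡ 7 − 4 = 3 (mod 13).
    The inverse of 9 mod 13 is 3 (since 9·3 = 27 = 2·13 + 1), so t ≡ 3·3 = 9 ≡ 9 (mod 13).
    Then x = 4 + 9·9 = 85, valid modulo lcm(9, 13) = 117: x ≡ 85 (mod 117).
  Combine with x ≡ 15 (mod 16); new modulus lcm = 1872.
    Write x = 85 + 117·t and substitute into x ≡ 15 (mod 16): 117·t ≡ 15 − 85 = -70 (mod 16).
    Reduce coefficients mod 16: 5·t ≡ 10 (mod 16).
    The inverse of 5 mod 16 is 13 (since 5·13 = 65 = 4·16 + 1), so t ≡ 13·10 = 130 ≡ 2 (mod 16).
    Then x = 85 + 117·2 = 319, valid modulo lcm(117, 16) = 1872: x ≡ 319 (mod 1872).
  Combine with x ≡ 5 (mod 11); new modulus lcm = 20592.
    Write x = 319 + 1872·t and substitute into x ≡ 5 (mod 11): 1872·t ≡ 5 − 319 = -314 (mod 11).
    Reduce coefficients mod 11: 2·t ≡ 5 (mod 11).
    The inverse of 2 mod 11 is 6 (since 2·6 = 12 = 1·11 + 1), so t ≡ 6·5 = 30 ≡ 8 (mod 11).
    Then x = 319 + 1872·8 = 15295, valid modulo lcm(1872, 11) = 20592: x ≡ 15295 (mod 20592).
Verify against each original: 15295 mod 9 = 4, 15295 mod 13 = 7, 15295 mod 16 = 15, 15295 mod 11 = 5.

x ≡ 15295 (mod 20592).


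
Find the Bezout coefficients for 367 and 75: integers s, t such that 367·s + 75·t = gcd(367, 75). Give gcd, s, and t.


Euclidean algorithm on (367, 75) — divide until remainder is 0:
  367 = 4 · 75 + 67
  75 = 1 · 67 + 8
  67 = 8 · 8 + 3
  8 = 2 · 3 + 2
  3 = 1 · 2 + 1
  2 = 2 · 1 + 0
gcd(367, 75) = 1.
Track Bezout coefficients alongside the remainders: start with r₀ = 367 = a·1 + b·0 (s = 1, t = 0) and r₁ = 75 = a·0 + b·1 (s = 0, t = 1); each new remainder r_{k+1} = r_{k-1} − q_k·r_k inherits s_{k+1} = s_{k-1} − q_k·s_k, t_{k+1} = t_{k-1} − q_k·t_k, so r_k = a·s_k + b·t_k at every step:
  q = 4: r = 67, s = 1 − 4·0 = 1, t = 0 − 4·1 = -4  (check: 367·1 + 75·(-4) = 67)
  q = 1: r = 8, s = 0 − 1·1 = -1, t = 1 − 1·(-4) = 5  (check: 367·(-1) + 75·5 = 8)
  q = 8: r = 3, s = 1 − 8·(-1) = 9, t = -4 − 8·5 = -44  (check: 367·9 + 75·(-44) = 3)
  q = 2: r = 2, s = -1 − 2·9 = -19, t = 5 − 2·(-44) = 93  (check: 367·(-19) + 75·93 = 2)
  q = 1: r = 1, s = 9 − 1·(-19) = 28, t = -44 − 1·93 = -137  (check: 367·28 + 75·(-137) = 1)
The row with r = 1 (the gcd) gives the Bezout coefficients s = 28, t = -137.
Result: 367 · (28) + 75 · (-137) = 1.

gcd(367, 75) = 1; s = 28, t = -137 (check: 367·28 + 75·(-137) = 1).
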